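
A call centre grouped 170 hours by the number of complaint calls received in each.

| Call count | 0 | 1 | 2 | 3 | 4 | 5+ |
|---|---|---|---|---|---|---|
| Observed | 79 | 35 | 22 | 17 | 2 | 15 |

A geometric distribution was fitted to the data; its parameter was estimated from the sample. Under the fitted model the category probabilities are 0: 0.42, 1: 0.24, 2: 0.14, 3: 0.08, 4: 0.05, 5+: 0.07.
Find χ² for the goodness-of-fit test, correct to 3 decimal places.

Expected counts E_i = n·p_i: 170×0.42 = 71.4, 170×0.24 = 40.8, 170×0.14 = 23.8, 170×0.08 = 13.6, 170×0.05 = 8.5, 170×0.07 = 11.9.
χ² = (79−71.4)²/71.4 + (35−40.8)²/40.8 + (22−23.8)²/23.8 + (17−13.6)²/13.6 + (2−8.5)²/8.5 + (15−11.9)²/11.9
   = 0.8090 + 0.8245 + 0.1361 + 0.8500 + 4.9706 + 0.8076
Sum = 8.398

8.398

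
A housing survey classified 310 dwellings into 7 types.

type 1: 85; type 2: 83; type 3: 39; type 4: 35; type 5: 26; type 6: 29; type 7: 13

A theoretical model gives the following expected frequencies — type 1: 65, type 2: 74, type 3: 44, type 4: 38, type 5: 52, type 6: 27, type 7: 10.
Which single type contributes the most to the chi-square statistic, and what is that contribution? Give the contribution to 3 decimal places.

type 5, 13.000

cat         O        E   (O−E)²/E
type 1     85       65     6.1538
type 2     83       74     1.0946
type 3     39       44     0.5682
type 4     35       38     0.2368
type 5     26       52    13.0000
type 6     29       27     0.1481
type 7     13       10     0.9000
The largest term is for type 5: 13.000.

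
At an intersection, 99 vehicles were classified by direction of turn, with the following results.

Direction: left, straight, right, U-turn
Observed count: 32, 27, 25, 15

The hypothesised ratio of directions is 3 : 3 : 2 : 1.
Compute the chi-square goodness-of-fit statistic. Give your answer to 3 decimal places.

2.985

Ratio total = 9. Expected counts: 99×3/9 = 33, 99×3/9 = 33, 99×2/9 = 22, 99×1/9 = 11.
χ² = (32−33)²/33 + (27−33)²/33 + (25−22)²/22 + (15−11)²/11
   = 0.0303 + 1.0909 + 0.4091 + 1.4545
Sum = 2.985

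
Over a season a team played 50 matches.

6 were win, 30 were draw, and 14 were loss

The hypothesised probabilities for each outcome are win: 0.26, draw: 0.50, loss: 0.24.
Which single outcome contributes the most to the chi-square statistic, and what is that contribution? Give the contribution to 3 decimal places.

Expected counts E_i = n·p_i: 50×0.26 = 13, 50×0.50 = 25, 50×0.24 = 12.
cat         O        E   (O−E)²/E
win         6       13     3.7692
draw       30       25     1.0000
loss       14       12     0.3333
The largest term is for win: 3.769.

win, 3.769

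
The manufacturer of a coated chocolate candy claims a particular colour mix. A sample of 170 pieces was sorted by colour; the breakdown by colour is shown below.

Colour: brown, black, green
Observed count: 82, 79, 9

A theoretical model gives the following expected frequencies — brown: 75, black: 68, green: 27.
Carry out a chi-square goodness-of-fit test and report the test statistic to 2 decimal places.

14.43

cat         O        E   (O−E)²/E
brown      82       75      0.653
black      79       68      1.779
green       9       27     12.000
Sum = 14.43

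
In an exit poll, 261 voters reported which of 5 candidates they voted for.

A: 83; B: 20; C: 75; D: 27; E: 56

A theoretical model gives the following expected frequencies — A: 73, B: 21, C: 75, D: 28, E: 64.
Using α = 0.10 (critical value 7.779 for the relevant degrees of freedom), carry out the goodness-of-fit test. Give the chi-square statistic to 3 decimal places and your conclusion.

cat         O        E   (O−E)²/E
A          83       73     1.3699
B          20       21     0.0476
C          75       75     0.0000
D          27       28     0.0357
E          56       64     1.0000
Sum = 2.453
df = 4. Since 2.453 < 7.779, we do not reject H₀.

2.453; do not reject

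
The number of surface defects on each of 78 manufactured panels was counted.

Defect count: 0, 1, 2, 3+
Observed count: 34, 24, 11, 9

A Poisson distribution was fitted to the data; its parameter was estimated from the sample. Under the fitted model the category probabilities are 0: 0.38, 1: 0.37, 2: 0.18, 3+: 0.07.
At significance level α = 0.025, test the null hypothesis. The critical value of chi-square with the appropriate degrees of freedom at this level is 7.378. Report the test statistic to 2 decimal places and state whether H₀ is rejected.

Expected counts E_i = n·p_i: 78×0.38 = 29.64, 78×0.37 = 28.86, 78×0.18 = 14.04, 78×0.07 = 5.46.
0: (34 − 29.64)²/29.64 = 19.0096/29.64 = 0.641
1: (24 − 28.86)²/28.86 = 23.6196/28.86 = 0.818
2: (11 − 14.04)²/14.04 = 9.2416/14.04 = 0.658
3+: (9 − 5.46)²/5.46 = 12.5316/5.46 = 2.295
Sum = 4.41
df = 2. Since 4.41 < 7.378, we do not reject H₀.

4.41; do not reject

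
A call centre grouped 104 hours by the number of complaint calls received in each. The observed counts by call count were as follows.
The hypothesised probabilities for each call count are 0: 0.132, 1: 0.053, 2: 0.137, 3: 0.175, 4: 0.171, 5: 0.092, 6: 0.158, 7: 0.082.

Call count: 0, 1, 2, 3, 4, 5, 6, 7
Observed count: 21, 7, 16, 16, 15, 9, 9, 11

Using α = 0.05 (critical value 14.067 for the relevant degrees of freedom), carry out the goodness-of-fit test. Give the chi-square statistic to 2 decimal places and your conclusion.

Expected counts E_i = n·p_i: 104×0.132 = 13.728, 104×0.053 = 5.512, 104×0.137 = 14.248, 104×0.175 = 18.2, 104×0.171 = 17.784, 104×0.092 = 9.568, 104×0.158 = 16.432, 104×0.082 = 8.528.
cat         O        E   (O−E)²/E
0          21   13.728      3.852
1           7    5.512      0.402
2          16   14.248      0.215
3          16     18.2      0.266
4          15   17.784      0.436
5           9    9.568      0.034
6           9   16.432      3.361
7          11    8.528      0.717
Sum = 9.28
df = 7. Since 9.28 < 14.067, we do not reject H₀.

9.28; do not reject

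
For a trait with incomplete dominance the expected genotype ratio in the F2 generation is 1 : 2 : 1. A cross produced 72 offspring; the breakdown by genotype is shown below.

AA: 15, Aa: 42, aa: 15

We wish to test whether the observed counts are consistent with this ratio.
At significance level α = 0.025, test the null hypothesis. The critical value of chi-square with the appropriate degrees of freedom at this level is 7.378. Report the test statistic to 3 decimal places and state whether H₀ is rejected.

2.000; do not reject

Ratio total = 4. Expected counts: 72×1/4 = 18, 72×2/4 = 36, 72×1/4 = 18.
χ² = (15−18)²/18 + (42−36)²/36 + (15−18)²/18
   = 0.5000 + 1.0000 + 0.5000
Sum = 2.000
df = 2. Since 2.000 < 7.378, we do not reject H₀.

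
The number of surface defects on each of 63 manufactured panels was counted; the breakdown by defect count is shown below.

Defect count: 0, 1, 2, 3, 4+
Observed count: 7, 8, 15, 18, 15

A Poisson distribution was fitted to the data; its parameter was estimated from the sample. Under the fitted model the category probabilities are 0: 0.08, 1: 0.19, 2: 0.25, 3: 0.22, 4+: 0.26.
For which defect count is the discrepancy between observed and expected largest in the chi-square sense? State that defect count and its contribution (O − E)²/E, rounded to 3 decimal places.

Expected counts E_i = n·p_i: 63×0.08 = 5.04, 63×0.19 = 11.97, 63×0.25 = 15.75, 63×0.22 = 13.86, 63×0.26 = 16.38.
0: (7 − 5.04)²/5.04 = 3.8416/5.04 = 0.7622
1: (8 − 11.97)²/11.97 = 15.7609/11.97 = 1.3167
2: (15 − 15.75)²/15.75 = 0.5625/15.75 = 0.0357
3: (18 − 13.86)²/13.86 = 17.1396/13.86 = 1.2366
4+: (15 − 16.38)²/16.38 = 1.9044/16.38 = 0.1163
The largest term is for 1: 1.317.

1, 1.317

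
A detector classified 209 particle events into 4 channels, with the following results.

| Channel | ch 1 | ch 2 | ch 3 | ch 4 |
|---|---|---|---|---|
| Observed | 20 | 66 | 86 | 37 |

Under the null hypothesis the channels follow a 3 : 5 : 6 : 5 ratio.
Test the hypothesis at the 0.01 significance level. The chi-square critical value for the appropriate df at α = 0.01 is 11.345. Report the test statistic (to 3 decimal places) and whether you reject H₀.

Ratio total = 19. Expected counts: 209×3/19 = 33, 209×5/19 = 55, 209×6/19 = 66, 209×5/19 = 55.
χ² = (20−33)²/33 + (66−55)²/55 + (86−66)²/66 + (37−55)²/55
   = 5.1212 + 2.2000 + 6.0606 + 5.8909
Sum = 19.273
df = 3. Since 19.273 > 11.345, we reject H₀.

19.273; reject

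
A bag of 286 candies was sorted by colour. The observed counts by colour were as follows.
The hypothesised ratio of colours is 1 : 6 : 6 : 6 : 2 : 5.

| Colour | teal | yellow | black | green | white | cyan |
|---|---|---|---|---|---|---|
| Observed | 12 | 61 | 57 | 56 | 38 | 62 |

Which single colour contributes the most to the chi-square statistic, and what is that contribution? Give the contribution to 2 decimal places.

white, 11.64

Ratio total = 26. Expected counts: 286×1/26 = 11, 286×6/26 = 66, 286×6/26 = 66, 286×6/26 = 66, 286×2/26 = 22, 286×5/26 = 55.
cat         O        E   (O−E)²/E
teal       12       11      0.091
yellow     61       66      0.379
black      57       66      1.227
green      56       66      1.515
white      38       22     11.636
cyan       62       55      0.891
The largest term is for white: 11.64.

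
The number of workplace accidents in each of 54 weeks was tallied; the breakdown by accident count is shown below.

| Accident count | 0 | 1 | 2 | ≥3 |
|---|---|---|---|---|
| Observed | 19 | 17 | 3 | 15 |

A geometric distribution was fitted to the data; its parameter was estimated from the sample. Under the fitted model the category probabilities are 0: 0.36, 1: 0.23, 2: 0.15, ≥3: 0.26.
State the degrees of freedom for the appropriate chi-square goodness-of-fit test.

There are k = 4 categories and 1 parameter estimated from the data, so df = 4 − 1 − 1 = 2.

2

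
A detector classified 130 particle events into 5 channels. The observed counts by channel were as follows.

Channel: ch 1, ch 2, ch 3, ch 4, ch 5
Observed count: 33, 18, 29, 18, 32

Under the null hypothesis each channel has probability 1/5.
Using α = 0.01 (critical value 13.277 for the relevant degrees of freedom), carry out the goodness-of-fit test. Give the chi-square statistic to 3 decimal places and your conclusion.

8.538; do not reject

Under H₀ each category has probability 1/5, so each expected count is 130/5 = 26.
χ² = (33−26)²/26 + (18−26)²/26 + (29−26)²/26 + (18−26)²/26 + (32−26)²/26
   = 1.8846 + 2.4615 + 0.3462 + 2.4615 + 1.3846
Sum = 8.538
df = 4. Since 8.538 < 13.277, we do not reject H₀.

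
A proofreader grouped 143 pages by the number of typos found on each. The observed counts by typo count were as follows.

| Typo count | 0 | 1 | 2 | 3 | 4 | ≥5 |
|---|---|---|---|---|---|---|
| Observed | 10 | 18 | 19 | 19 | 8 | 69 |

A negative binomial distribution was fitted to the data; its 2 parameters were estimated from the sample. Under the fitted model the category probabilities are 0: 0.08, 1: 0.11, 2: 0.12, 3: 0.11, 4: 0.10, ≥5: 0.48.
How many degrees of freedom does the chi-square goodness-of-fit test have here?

There are k = 6 categories and 2 parameters estimated from the data, so df = 6 − 1 − 2 = 3.

3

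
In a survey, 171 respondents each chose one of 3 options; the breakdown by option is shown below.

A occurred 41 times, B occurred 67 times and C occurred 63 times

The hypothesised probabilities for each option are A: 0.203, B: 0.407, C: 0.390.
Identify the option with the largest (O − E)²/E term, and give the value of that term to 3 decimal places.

Expected counts E_i = n·p_i: 171×0.203 = 34.713, 171×0.407 = 69.597, 171×0.390 = 66.69.
cat         O        E   (O−E)²/E
A          41   34.713     1.1387
B          67   69.597     0.0969
C          63    66.69     0.2042
The largest term is for A: 1.139.

A, 1.139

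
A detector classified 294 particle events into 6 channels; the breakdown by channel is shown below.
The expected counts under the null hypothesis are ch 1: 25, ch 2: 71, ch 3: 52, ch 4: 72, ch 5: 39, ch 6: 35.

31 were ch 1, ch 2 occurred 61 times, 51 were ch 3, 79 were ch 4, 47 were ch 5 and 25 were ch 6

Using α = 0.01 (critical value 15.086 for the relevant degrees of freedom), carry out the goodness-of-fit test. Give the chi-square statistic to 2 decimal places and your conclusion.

χ² = (31−25)²/25 + (61−71)²/71 + (51−52)²/52 + (79−72)²/72 + (47−39)²/39 + (25−35)²/35
   = 1.440 + 1.408 + 0.019 + 0.681 + 1.641 + 2.857
Sum = 8.05
df = 5. Since 8.05 < 15.086, we do not reject H₀.

8.05; do not reject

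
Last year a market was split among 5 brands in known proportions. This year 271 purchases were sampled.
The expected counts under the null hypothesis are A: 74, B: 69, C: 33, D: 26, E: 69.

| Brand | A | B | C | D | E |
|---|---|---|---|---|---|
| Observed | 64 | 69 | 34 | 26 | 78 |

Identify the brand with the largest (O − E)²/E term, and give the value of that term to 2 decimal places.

A: (64 − 74)²/74 = 100/74 = 1.351
B: (69 − 69)²/69 = 0/69 = 0.000
C: (34 − 33)²/33 = 1/33 = 0.030
D: (26 − 26)²/26 = 0/26 = 0.000
E: (78 − 69)²/69 = 81/69 = 1.174
The largest term is for A: 1.35.

A, 1.35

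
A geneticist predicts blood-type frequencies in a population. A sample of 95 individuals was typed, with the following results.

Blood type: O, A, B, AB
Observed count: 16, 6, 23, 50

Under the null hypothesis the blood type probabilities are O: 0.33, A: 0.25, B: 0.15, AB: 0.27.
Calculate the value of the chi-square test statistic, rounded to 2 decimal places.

Expected counts E_i = n·p_i: 95×0.33 = 31.35, 95×0.25 = 23.75, 95×0.15 = 14.25, 95×0.27 = 25.65.
O: (16 − 31.35)²/31.35 = 235.6225/31.35 = 7.516
A: (6 − 23.75)²/23.75 = 315.0625/23.75 = 13.266
B: (23 − 14.25)²/14.25 = 76.5625/14.25 = 5.373
AB: (50 − 25.65)²/25.65 = 592.9225/25.65 = 23.116
Sum = 49.27

49.27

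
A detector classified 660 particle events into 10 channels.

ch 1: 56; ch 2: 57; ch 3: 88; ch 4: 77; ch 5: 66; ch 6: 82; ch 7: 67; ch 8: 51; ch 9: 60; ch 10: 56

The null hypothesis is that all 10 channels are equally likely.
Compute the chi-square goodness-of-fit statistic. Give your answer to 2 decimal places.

Expected count for each of the 10 categories: 660/10 = 66.
χ² = (56−66)²/66 + (57−66)²/66 + (88−66)²/66 + (77−66)²/66 + (66−66)²/66 + (82−66)²/66 + (67−66)²/66 + (51−66)²/66 + (60−66)²/66 + (56−66)²/66
   = 1.515 + 1.227 + 7.333 + 1.833 + 0.000 + 3.879 + 0.015 + 3.409 + 0.545 + 1.515
Sum = 21.27

21.27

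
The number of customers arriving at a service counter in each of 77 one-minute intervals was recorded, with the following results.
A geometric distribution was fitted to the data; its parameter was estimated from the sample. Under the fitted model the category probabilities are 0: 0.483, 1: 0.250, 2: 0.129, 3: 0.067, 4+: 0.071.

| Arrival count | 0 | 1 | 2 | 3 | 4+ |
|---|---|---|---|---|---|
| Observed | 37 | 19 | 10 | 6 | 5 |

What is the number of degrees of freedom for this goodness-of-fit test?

3

There are k = 5 categories and 1 parameter estimated from the data, so df = 5 − 1 − 1 = 3.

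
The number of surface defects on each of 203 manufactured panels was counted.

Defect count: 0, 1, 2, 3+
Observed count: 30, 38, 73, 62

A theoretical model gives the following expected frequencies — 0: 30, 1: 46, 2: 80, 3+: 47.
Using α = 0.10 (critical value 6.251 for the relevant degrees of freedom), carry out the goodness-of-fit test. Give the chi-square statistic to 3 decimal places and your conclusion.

6.791; reject

cat         O        E   (O−E)²/E
0          30       30     0.0000
1          38       46     1.3913
2          73       80     0.6125
3+         62       47     4.7872
Sum = 6.791
df = 3. Since 6.791 > 6.251, we reject H₀.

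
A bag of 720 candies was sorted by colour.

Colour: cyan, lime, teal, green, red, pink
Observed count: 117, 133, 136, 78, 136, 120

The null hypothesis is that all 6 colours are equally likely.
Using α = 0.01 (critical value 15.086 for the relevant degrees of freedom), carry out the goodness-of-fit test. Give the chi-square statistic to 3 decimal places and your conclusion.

Expected count for each of the 6 categories: 720/6 = 120.
cyan: (117 − 120)²/120 = 9/120 = 0.0750
lime: (133 − 120)²/120 = 169/120 = 1.4083
teal: (136 − 120)²/120 = 256/120 = 2.1333
green: (78 − 120)²/120 = 1764/120 = 14.7000
red: (136 − 120)²/120 = 256/120 = 2.1333
pink: (120 − 120)²/120 = 0/120 = 0.0000
Sum = 20.450
df = 5. Since 20.450 > 15.086, we reject H₀.

20.450; reject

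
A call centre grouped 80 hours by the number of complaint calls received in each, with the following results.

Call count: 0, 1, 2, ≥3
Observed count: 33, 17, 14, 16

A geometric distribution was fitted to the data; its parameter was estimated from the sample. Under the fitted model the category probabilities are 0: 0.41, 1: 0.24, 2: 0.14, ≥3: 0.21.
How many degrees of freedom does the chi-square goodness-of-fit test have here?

There are k = 4 categories and 1 parameter estimated from the data, so df = 4 − 1 − 1 = 2.

2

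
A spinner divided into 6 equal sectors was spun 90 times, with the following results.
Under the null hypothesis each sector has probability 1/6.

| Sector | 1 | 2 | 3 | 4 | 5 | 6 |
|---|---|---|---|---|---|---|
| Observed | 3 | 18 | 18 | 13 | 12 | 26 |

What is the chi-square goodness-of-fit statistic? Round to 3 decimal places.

Expected count for each of the 6 categories: 90/6 = 15.
cat         O        E   (O−E)²/E
1           3       15     9.6000
2          18       15     0.6000
3          18       15     0.6000
4          13       15     0.2667
5          12       15     0.6000
6          26       15     8.0667
Sum = 19.733

19.733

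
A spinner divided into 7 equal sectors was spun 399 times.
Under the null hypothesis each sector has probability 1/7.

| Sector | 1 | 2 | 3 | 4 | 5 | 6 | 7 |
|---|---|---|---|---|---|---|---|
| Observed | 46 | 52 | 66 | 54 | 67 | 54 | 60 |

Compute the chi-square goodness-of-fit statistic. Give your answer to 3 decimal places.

Expected count for each of the 7 categories: 399/7 = 57.
1: (46 − 57)²/57 = 121/57 = 2.1228
2: (52 − 57)²/57 = 25/57 = 0.4386
3: (66 − 57)²/57 = 81/57 = 1.4211
4: (54 − 57)²/57 = 9/57 = 0.1579
5: (67 − 57)²/57 = 100/57 = 1.7544
6: (54 − 57)²/57 = 9/57 = 0.1579
7: (60 − 57)²/57 = 9/57 = 0.1579
Sum = 6.211

6.211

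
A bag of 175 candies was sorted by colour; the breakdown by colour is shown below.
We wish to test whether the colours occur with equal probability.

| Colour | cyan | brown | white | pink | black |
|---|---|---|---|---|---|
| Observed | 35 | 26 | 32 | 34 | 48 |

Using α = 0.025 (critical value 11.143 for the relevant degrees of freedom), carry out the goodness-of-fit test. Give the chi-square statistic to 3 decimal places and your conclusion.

Expected count for each of the 5 categories: 175/5 = 35.
cyan: (35 − 35)²/35 = 0/35 = 0.0000
brown: (26 − 35)²/35 = 81/35 = 2.3143
white: (32 − 35)²/35 = 9/35 = 0.2571
pink: (34 − 35)²/35 = 1/35 = 0.0286
black: (48 − 35)²/35 = 169/35 = 4.8286
Sum = 7.429
df = 4. Since 7.429 < 11.143, we do not reject H₀.

7.429; do not reject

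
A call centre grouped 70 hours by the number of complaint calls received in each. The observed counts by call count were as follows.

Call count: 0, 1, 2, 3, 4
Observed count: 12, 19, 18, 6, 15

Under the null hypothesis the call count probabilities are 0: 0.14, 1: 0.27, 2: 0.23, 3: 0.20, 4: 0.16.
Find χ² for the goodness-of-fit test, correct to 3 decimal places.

Expected counts E_i = n·p_i: 70×0.14 = 9.8, 70×0.27 = 18.9, 70×0.23 = 16.1, 70×0.20 = 14, 70×0.16 = 11.2.
χ² = (12−9.8)²/9.8 + (19−18.9)²/18.9 + (18−16.1)²/16.1 + (6−14)²/14 + (15−11.2)²/11.2
   = 0.4939 + 0.0005 + 0.2242 + 4.5714 + 1.2893
Sum = 6.579

6.579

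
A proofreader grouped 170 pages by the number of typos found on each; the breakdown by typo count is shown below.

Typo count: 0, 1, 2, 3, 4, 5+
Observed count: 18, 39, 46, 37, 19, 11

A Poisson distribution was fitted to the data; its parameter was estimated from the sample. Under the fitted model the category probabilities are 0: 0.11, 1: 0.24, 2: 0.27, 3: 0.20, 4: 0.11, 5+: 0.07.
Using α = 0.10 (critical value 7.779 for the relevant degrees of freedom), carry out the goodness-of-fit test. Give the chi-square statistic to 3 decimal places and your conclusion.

Expected counts E_i = n·p_i: 170×0.11 = 18.7, 170×0.24 = 40.8, 170×0.27 = 45.9, 170×0.20 = 34, 170×0.11 = 18.7, 170×0.07 = 11.9.
cat         O        E   (O−E)²/E
0          18     18.7     0.0262
1          39     40.8     0.0794
2          46     45.9     0.0002
3          37       34     0.2647
4          19     18.7     0.0048
5+         11     11.9     0.0681
Sum = 0.443
df = 4. Since 0.443 < 7.779, we do not reject H₀.

0.443; do not reject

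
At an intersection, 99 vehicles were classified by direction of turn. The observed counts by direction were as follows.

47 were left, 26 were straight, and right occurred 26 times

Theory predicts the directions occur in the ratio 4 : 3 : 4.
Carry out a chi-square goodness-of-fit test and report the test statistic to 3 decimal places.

Ratio total = 11. Expected counts: 99×4/11 = 36, 99×3/11 = 27, 99×4/11 = 36.
cat           O        E   (O−E)²/E
left         47       36     3.3611
straight     26       27     0.0370
right        26       36     2.7778
Sum = 6.176

6.176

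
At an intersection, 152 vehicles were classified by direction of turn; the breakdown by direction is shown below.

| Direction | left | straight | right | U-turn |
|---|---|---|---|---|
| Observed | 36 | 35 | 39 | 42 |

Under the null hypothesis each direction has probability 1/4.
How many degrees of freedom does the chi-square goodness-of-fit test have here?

3

There are k = 4 categories and no parameters were estimated from the data, so df = 4 − 1 = 3.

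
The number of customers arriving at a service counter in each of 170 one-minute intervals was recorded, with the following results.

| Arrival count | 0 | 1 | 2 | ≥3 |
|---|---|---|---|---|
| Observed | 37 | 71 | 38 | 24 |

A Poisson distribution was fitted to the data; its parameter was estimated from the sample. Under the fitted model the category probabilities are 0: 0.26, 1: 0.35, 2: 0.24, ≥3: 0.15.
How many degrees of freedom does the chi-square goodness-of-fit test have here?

2

There are k = 4 categories and 1 parameter estimated from the data, so df = 4 − 1 − 1 = 2.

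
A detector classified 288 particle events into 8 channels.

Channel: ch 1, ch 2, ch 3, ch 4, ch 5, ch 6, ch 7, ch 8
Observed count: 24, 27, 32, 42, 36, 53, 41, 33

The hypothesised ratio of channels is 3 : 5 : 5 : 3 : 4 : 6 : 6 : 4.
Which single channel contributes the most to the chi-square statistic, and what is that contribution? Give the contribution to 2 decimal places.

Ratio total = 36. Expected counts: 288×3/36 = 24, 288×5/36 = 40, 288×5/36 = 40, 288×3/36 = 24, 288×4/36 = 32, 288×6/36 = 48, 288×6/36 = 48, 288×4/36 = 32.
χ² = (24−24)²/24 + (27−40)²/40 + (32−40)²/40 + (42−24)²/24 + (36−32)²/32 + (53−48)²/48 + (41−48)²/48 + (33−32)²/32
   = 0.000 + 4.225 + 1.600 + 13.500 + 0.500 + 0.521 + 1.021 + 0.031
The largest term is for ch 4: 13.50.

ch 4, 13.50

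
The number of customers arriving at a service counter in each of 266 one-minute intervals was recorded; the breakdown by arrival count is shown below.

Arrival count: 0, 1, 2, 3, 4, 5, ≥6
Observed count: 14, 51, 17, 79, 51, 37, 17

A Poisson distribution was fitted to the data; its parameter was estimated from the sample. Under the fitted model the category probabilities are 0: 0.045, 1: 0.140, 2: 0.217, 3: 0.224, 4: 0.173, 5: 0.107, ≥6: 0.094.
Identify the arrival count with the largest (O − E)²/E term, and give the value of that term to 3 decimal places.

Expected counts E_i = n·p_i: 266×0.045 = 11.97, 266×0.140 = 37.24, 266×0.217 = 57.722, 266×0.224 = 59.584, 266×0.173 = 46.018, 266×0.107 = 28.462, 266×0.094 = 25.004.
χ² = (14−11.97)²/11.97 + (51−37.24)²/37.24 + (17−57.722)²/57.722 + (79−59.584)²/59.584 + (51−46.018)²/46.018 + (37−28.462)²/28.462 + (17−25.004)²/25.004
   = 0.3443 + 5.0843 + 28.7288 + 6.3269 + 0.5394 + 2.5612 + 2.5622
The largest term is for 2: 28.729.

2, 28.729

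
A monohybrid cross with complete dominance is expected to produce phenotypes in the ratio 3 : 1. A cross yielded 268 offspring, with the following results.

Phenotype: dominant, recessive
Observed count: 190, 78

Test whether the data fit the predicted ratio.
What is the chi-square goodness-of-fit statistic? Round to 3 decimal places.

2.408

Ratio total = 4. Expected counts: 268×3/4 = 201, 268×1/4 = 67.
χ² = (190−201)²/201 + (78−67)²/67
   = 0.6020 + 1.8060
Sum = 2.408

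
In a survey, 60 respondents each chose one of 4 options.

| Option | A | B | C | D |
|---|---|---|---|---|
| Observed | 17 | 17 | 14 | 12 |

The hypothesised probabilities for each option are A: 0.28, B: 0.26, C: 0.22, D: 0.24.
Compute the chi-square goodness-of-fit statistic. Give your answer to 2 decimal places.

Expected counts E_i = n·p_i: 60×0.28 = 16.8, 60×0.26 = 15.6, 60×0.22 = 13.2, 60×0.24 = 14.4.
cat         O        E   (O−E)²/E
A          17     16.8      0.002
B          17     15.6      0.126
C          14     13.2      0.048
D          12     14.4      0.400
Sum = 0.58

0.58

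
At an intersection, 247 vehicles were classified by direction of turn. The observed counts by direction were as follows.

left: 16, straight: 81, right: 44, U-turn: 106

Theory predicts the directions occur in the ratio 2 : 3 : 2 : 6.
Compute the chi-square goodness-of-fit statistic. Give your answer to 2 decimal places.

Ratio total = 13. Expected counts: 247×2/13 = 38, 247×3/13 = 57, 247×2/13 = 38, 247×6/13 = 114.
left: (16 − 38)²/38 = 484/38 = 12.737
straight: (81 − 57)²/57 = 576/57 = 10.105
right: (44 − 38)²/38 = 36/38 = 0.947
U-turn: (106 − 114)²/114 = 64/114 = 0.561
Sum = 24.35

24.35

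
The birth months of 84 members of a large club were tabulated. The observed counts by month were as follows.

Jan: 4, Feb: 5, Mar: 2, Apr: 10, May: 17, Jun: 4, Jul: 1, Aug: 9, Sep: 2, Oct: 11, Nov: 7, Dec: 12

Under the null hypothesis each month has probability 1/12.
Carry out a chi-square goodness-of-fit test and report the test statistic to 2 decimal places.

37.43

Expected count for each of the 12 categories: 84/12 = 7.
Jan: (4 − 7)²/7 = 9/7 = 1.286
Feb: (5 − 7)²/7 = 4/7 = 0.571
Mar: (2 − 7)²/7 = 25/7 = 3.571
Apr: (10 − 7)²/7 = 9/7 = 1.286
May: (17 − 7)²/7 = 100/7 = 14.286
Jun: (4 − 7)²/7 = 9/7 = 1.286
Jul: (1 − 7)²/7 = 36/7 = 5.143
Aug: (9 − 7)²/7 = 4/7 = 0.571
Sep: (2 − 7)²/7 = 25/7 = 3.571
Oct: (11 − 7)²/7 = 16/7 = 2.286
Nov: (7 − 7)²/7 = 0/7 = 0.000
Dec: (12 − 7)²/7 = 25/7 = 3.571
Sum = 37.43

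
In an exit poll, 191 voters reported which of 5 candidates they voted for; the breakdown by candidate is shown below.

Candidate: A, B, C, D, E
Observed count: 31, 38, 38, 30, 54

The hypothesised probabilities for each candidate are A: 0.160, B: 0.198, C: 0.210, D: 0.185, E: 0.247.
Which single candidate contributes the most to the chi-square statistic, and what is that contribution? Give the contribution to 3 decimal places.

E, 0.987

Expected counts E_i = n·p_i: 191×0.160 = 30.56, 191×0.198 = 37.818, 191×0.210 = 40.11, 191×0.185 = 35.335, 191×0.247 = 47.177.
A: (31 − 30.56)²/30.56 = 0.1936/30.56 = 0.0063
B: (38 − 37.818)²/37.818 = 0.033124/37.818 = 0.0009
C: (38 − 40.11)²/40.11 = 4.4521/40.11 = 0.1110
D: (30 − 35.335)²/35.335 = 28.462225/35.335 = 0.8055
E: (54 − 47.177)²/47.177 = 46.553329/47.177 = 0.9868
The largest term is for E: 0.987.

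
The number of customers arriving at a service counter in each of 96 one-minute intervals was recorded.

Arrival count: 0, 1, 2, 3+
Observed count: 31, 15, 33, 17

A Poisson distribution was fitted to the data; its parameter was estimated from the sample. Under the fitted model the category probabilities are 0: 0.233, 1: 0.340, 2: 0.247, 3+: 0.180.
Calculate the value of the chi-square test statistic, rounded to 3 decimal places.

16.507

Expected counts E_i = n·p_i: 96×0.233 = 22.368, 96×0.340 = 32.64, 96×0.247 = 23.712, 96×0.180 = 17.28.
χ² = (31−22.368)²/22.368 + (15−32.64)²/32.64 + (33−23.712)²/23.712 + (17−17.28)²/17.28
   = 3.3312 + 9.5334 + 3.6381 + 0.0045
Sum = 16.507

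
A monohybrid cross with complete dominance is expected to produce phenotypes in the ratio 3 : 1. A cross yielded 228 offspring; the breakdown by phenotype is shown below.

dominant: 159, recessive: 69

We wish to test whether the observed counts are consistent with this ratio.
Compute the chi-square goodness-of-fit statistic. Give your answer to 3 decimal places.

Ratio total = 4. Expected counts: 228×3/4 = 171, 228×1/4 = 57.
dominant: (159 − 171)²/171 = 144/171 = 0.8421
recessive: (69 − 57)²/57 = 144/57 = 2.5263
Sum = 3.368

3.368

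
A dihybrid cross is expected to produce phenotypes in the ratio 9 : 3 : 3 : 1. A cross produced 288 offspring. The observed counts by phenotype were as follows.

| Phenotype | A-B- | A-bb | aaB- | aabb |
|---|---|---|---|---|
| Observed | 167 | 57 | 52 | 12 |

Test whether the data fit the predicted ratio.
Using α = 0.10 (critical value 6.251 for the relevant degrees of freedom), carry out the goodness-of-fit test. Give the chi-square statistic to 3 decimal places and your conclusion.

2.395; do not reject

Ratio total = 16. Expected counts: 288×9/16 = 162, 288×3/16 = 54, 288×3/16 = 54, 288×1/16 = 18.
A-B-: (167 − 162)²/162 = 25/162 = 0.1543
A-bb: (57 − 54)²/54 = 9/54 = 0.1667
aaB-: (52 − 54)²/54 = 4/54 = 0.0741
aabb: (12 − 18)²/18 = 36/18 = 2.0000
Sum = 2.395
df = 3. Since 2.395 < 6.251, we do not reject H₀.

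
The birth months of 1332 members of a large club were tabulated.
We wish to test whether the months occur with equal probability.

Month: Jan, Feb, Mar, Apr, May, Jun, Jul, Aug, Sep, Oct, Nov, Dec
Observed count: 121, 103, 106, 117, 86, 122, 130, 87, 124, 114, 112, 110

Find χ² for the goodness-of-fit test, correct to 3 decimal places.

Expected count for each of the 12 categories: 1332/12 = 111.
cat         O        E   (O−E)²/E
Jan       121      111     0.9009
Feb       103      111     0.5766
Mar       106      111     0.2252
Apr       117      111     0.3243
May        86      111     5.6306
Jun       122      111     1.0901
Jul       130      111     3.2523
Aug        87      111     5.1892
Sep       124      111     1.5225
Oct       114      111     0.0811
Nov       112      111     0.0090
Dec       110      111     0.0090
Sum = 18.811

18.811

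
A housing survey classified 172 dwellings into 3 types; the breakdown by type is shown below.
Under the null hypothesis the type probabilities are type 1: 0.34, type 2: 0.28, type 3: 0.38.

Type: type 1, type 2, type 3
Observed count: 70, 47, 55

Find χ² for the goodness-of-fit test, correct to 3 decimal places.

3.939

Expected counts E_i = n·p_i: 172×0.34 = 58.48, 172×0.28 = 48.16, 172×0.38 = 65.36.
cat         O        E   (O−E)²/E
type 1     70    58.48     2.2693
type 2     47    48.16     0.0279
type 3     55    65.36     1.6421
Sum = 3.939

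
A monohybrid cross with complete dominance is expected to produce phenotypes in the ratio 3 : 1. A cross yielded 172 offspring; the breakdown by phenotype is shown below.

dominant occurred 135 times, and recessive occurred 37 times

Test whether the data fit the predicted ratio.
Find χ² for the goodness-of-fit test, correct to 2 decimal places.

Ratio total = 4. Expected counts: 172×3/4 = 129, 172×1/4 = 43.
χ² = (135−129)²/129 + (37−43)²/43
   = 0.279 + 0.837
Sum = 1.12

1.12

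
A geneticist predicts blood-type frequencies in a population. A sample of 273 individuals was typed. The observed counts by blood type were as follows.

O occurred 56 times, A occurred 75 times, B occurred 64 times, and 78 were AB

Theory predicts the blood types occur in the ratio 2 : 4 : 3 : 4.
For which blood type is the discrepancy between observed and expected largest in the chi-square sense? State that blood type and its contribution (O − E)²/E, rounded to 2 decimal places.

Ratio total = 13. Expected counts: 273×2/13 = 42, 273×4/13 = 84, 273×3/13 = 63, 273×4/13 = 84.
O: (56 − 42)²/42 = 196/42 = 4.667
A: (75 − 84)²/84 = 81/84 = 0.964
B: (64 − 63)²/63 = 1/63 = 0.016
AB: (78 − 84)²/84 = 36/84 = 0.429
The largest term is for O: 4.67.

O, 4.67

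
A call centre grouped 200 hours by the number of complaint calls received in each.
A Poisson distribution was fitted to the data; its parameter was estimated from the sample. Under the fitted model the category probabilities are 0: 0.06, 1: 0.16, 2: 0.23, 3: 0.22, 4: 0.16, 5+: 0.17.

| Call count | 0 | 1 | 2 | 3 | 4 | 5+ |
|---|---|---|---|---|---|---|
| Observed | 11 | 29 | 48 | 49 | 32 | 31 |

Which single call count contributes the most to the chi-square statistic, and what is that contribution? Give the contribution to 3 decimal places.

3, 0.568

Expected counts E_i = n·p_i: 200×0.06 = 12, 200×0.16 = 32, 200×0.23 = 46, 200×0.22 = 44, 200×0.16 = 32, 200×0.17 = 34.
0: (11 − 12)²/12 = 1/12 = 0.0833
1: (29 − 32)²/32 = 9/32 = 0.2813
2: (48 − 46)²/46 = 4/46 = 0.0870
3: (49 − 44)²/44 = 25/44 = 0.5682
4: (32 − 32)²/32 = 0/32 = 0.0000
5+: (31 − 34)²/34 = 9/34 = 0.2647
The largest term is for 3: 0.568.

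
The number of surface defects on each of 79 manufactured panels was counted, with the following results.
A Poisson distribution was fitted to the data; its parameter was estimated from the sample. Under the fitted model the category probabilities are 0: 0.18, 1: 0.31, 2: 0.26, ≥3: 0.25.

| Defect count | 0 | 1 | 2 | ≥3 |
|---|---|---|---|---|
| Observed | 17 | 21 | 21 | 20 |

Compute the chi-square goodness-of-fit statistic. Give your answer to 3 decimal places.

Expected counts E_i = n·p_i: 79×0.18 = 14.22, 79×0.31 = 24.49, 79×0.26 = 20.54, 79×0.25 = 19.75.
χ² = (17−14.22)²/14.22 + (21−24.49)²/24.49 + (21−20.54)²/20.54 + (20−19.75)²/19.75
   = 0.5435 + 0.4973 + 0.0103 + 0.0032
Sum = 1.054

1.054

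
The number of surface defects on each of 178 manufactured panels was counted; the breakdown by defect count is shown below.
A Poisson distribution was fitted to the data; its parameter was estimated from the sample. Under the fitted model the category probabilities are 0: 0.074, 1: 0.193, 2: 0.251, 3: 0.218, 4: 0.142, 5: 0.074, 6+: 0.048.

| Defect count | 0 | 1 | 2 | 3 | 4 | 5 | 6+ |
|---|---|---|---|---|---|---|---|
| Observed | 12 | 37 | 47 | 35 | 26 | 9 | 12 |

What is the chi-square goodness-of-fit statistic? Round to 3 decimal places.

Expected counts E_i = n·p_i: 178×0.074 = 13.172, 178×0.193 = 34.354, 178×0.251 = 44.678, 178×0.218 = 38.804, 178×0.142 = 25.276, 178×0.074 = 13.172, 178×0.048 = 8.544.
χ² = (12−13.172)²/13.172 + (37−34.354)²/34.354 + (47−44.678)²/44.678 + (35−38.804)²/38.804 + (26−25.276)²/25.276 + (9−13.172)²/13.172 + (12−8.544)²/8.544
   = 0.1043 + 0.2038 + 0.1207 + 0.3729 + 0.0207 + 1.3214 + 1.3979
Sum = 3.542

3.542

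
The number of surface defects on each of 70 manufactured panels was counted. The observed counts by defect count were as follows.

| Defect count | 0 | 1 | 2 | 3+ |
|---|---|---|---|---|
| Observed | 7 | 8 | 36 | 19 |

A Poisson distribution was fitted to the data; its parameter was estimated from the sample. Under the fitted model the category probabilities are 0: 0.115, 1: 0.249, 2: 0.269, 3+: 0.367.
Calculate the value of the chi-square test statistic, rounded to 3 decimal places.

22.637

Expected counts E_i = n·p_i: 70×0.115 = 8.05, 70×0.249 = 17.43, 70×0.269 = 18.83, 70×0.367 = 25.69.
χ² = (7−8.05)²/8.05 + (8−17.43)²/17.43 + (36−18.83)²/18.83 + (19−25.69)²/25.69
   = 0.1370 + 5.1018 + 15.6563 + 1.7422
Sum = 22.637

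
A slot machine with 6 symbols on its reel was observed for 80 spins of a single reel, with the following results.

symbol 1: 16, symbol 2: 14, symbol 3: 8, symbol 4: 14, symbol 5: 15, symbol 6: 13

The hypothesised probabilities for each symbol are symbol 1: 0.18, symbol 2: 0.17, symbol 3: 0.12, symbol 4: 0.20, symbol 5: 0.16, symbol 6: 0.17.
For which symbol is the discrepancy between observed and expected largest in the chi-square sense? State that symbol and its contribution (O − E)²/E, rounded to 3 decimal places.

symbol 5, 0.378

Expected counts E_i = n·p_i: 80×0.18 = 14.4, 80×0.17 = 13.6, 80×0.12 = 9.6, 80×0.20 = 16, 80×0.16 = 12.8, 80×0.17 = 13.6.
symbol 1: (16 − 14.4)²/14.4 = 2.56/14.4 = 0.1778
symbol 2: (14 − 13.6)²/13.6 = 0.16/13.6 = 0.0118
symbol 3: (8 − 9.6)²/9.6 = 2.56/9.6 = 0.2667
symbol 4: (14 − 16)²/16 = 4/16 = 0.2500
symbol 5: (15 − 12.8)²/12.8 = 4.84/12.8 = 0.3781
symbol 6: (13 − 13.6)²/13.6 = 0.36/13.6 = 0.0265
The largest term is for symbol 5: 0.378.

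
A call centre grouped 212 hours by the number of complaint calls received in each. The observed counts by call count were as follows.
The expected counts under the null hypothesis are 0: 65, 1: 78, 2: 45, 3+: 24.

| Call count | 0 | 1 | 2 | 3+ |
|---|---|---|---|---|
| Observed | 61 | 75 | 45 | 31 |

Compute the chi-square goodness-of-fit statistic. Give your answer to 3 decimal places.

2.403

χ² = (61−65)²/65 + (75−78)²/78 + (45−45)²/45 + (31−24)²/24
   = 0.2462 + 0.1154 + 0.0000 + 2.0417
Sum = 2.403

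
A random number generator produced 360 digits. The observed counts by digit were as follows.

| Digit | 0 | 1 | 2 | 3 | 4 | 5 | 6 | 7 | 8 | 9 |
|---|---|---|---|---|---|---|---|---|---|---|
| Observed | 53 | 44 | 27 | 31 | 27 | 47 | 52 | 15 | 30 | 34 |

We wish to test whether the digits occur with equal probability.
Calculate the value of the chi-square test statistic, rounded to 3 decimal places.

38.833

Expected count for each of the 10 categories: 360/10 = 36.
χ² = (53−36)²/36 + (44−36)²/36 + (27−36)²/36 + (31−36)²/36 + (27−36)²/36 + (47−36)²/36 + (52−36)²/36 + (15−36)²/36 + (30−36)²/36 + (34−36)²/36
   = 8.0278 + 1.7778 + 2.2500 + 0.6944 + 2.2500 + 3.3611 + 7.1111 + 12.2500 + 1.0000 + 0.1111
Sum = 38.833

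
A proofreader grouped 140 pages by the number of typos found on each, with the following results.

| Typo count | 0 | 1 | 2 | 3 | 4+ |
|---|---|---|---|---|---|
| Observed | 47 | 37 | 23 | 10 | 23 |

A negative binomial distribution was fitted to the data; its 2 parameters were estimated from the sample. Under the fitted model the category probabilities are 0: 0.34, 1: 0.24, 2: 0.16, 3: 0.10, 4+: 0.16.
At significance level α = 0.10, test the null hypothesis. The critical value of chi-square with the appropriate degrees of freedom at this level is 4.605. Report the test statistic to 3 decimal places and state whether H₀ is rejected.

1.527; do not reject

Expected counts E_i = n·p_i: 140×0.34 = 47.6, 140×0.24 = 33.6, 140×0.16 = 22.4, 140×0.10 = 14, 140×0.16 = 22.4.
χ² = (47−47.6)²/47.6 + (37−33.6)²/33.6 + (23−22.4)²/22.4 + (10−14)²/14 + (23−22.4)²/22.4
   = 0.0076 + 0.3440 + 0.0161 + 1.1429 + 0.0161
Sum = 1.527
df = 2. Since 1.527 < 4.605, we do not reject H₀.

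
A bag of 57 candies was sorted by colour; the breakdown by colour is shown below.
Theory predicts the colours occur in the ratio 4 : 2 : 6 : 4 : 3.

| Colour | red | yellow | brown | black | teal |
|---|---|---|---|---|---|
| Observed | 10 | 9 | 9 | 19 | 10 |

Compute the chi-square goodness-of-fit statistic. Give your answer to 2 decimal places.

Ratio total = 19. Expected counts: 57×4/19 = 12, 57×2/19 = 6, 57×6/19 = 18, 57×4/19 = 12, 57×3/19 = 9.
χ² = (10−12)²/12 + (9−6)²/6 + (9−18)²/18 + (19−12)²/12 + (10−9)²/9
   = 0.333 + 1.500 + 4.500 + 4.083 + 0.111
Sum = 10.53

10.53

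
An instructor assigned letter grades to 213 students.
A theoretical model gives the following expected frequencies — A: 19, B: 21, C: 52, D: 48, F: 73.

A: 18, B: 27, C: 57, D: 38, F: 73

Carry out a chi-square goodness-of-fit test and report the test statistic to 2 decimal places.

A: (18 − 19)²/19 = 1/19 = 0.053
B: (27 − 21)²/21 = 36/21 = 1.714
C: (57 − 52)²/52 = 25/52 = 0.481
D: (38 − 48)²/48 = 100/48 = 2.083
F: (73 − 73)²/73 = 0/73 = 0.000
Sum = 4.33

4.33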